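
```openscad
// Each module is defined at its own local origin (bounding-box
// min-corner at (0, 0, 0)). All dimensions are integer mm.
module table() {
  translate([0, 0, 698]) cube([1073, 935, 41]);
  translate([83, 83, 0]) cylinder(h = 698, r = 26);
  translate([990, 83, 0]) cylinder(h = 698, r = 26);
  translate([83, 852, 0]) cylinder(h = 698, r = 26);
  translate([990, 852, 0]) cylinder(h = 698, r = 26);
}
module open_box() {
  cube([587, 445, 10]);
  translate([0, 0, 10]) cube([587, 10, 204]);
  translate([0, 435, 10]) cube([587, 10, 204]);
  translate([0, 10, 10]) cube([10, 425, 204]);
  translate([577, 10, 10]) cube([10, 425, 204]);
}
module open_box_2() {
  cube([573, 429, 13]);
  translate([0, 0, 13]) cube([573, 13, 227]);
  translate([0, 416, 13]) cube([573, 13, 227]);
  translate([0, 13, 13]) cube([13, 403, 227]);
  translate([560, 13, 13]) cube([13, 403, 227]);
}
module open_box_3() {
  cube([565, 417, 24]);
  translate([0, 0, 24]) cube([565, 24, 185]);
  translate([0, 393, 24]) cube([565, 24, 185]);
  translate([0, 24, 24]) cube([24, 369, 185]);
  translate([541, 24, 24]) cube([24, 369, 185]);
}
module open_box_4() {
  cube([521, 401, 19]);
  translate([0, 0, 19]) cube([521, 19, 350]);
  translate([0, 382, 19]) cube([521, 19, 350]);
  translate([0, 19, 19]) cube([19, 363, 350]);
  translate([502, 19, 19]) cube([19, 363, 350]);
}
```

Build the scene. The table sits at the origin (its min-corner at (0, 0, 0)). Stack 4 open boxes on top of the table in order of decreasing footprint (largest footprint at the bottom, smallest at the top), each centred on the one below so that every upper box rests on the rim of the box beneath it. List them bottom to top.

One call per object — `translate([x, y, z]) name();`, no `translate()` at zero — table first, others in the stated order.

table();
translate([243, 245, 739]) open_box();
translate([250, 253, 953]) open_box_2();
translate([254, 259, 1193]) open_box_3();
translate([276, 267, 1402]) open_box_4();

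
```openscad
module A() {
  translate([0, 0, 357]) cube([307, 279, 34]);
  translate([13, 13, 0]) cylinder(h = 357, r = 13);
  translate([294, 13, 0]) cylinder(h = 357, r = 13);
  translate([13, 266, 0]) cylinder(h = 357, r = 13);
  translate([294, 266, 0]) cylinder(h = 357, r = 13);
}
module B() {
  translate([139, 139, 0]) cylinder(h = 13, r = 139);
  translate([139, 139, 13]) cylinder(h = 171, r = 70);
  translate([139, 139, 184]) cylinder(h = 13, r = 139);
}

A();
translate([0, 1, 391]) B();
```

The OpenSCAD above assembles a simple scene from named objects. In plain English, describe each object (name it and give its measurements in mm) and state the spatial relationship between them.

A is a four-legged stool. The seat is 307×279 mm, 34 mm thick, top at z = 391 mm. It stands on four round legs, each 26 mm in diameter, from z = 0 to the seat underside, each leg's axis is inset half a diameter from the nearest pair of seat edges (so the leg's bounding box is flush with the corner).

B is a spool: two coaxial disc flanges of radius 139 mm and thickness 13 mm, joined by a core cylinder of radius 70 mm and height 171 mm. The lower flange rests on z = 0 and the three cylinders share a vertical axis.

The spool is on top of the stool.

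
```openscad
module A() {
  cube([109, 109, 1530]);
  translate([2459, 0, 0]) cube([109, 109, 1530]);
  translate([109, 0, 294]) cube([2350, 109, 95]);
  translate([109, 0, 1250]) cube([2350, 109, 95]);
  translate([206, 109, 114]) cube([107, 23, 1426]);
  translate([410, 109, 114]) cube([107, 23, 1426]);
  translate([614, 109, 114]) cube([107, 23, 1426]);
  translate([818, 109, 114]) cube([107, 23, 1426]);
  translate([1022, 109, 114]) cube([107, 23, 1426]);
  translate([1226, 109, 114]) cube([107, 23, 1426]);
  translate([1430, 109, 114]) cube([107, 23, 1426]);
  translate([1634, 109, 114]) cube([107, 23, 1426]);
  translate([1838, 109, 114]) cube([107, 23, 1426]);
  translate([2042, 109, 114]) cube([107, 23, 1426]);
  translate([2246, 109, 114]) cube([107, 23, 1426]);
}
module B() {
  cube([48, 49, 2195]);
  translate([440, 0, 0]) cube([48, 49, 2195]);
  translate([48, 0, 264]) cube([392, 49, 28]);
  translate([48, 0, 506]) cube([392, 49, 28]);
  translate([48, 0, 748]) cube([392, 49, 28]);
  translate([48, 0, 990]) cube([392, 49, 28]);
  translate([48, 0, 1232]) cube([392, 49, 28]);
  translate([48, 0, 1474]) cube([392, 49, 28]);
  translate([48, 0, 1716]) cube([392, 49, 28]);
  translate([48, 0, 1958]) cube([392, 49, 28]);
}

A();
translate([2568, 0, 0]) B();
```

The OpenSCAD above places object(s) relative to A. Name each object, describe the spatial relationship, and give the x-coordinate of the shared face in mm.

A is a fence section. B is a ladder. The ladder is against the fence section's +x side, with their −y faces flush. The x-coordinate of the shared face is 2568 mm.

The fence section's +x face and the ladder's −x face are both at x = 2568 mm.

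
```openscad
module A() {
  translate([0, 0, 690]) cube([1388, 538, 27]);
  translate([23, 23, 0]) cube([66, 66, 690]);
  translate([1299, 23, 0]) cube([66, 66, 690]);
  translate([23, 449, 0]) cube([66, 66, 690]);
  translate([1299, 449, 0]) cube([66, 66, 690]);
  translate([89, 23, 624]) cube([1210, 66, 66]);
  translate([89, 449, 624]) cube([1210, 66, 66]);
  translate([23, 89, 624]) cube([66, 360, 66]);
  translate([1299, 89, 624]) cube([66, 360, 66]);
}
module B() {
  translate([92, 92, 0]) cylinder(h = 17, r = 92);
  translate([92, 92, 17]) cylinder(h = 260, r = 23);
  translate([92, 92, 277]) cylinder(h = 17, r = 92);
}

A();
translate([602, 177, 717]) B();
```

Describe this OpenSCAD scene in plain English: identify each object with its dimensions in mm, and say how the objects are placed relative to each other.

A is a table with a 1388×538 mm rectangular top, 27 mm thick, top surface at z = 717 mm, supported by four 66×66 mm square legs, each inset 23 mm from the nearest pair of top edges, running from the floor. Four apron rails, 66 mm thick and 66 mm tall, run between adjacent legs with their top edges flush with the underside of the top and their outer faces flush with the legs' outer faces.

B is a spool: two coaxial disc flanges of radius 92 mm and thickness 17 mm, joined by a core cylinder of radius 23 mm and height 260 mm. The lower flange rests on z = 0 and the three cylinders share a vertical axis.

The spool is on top of the table, centred.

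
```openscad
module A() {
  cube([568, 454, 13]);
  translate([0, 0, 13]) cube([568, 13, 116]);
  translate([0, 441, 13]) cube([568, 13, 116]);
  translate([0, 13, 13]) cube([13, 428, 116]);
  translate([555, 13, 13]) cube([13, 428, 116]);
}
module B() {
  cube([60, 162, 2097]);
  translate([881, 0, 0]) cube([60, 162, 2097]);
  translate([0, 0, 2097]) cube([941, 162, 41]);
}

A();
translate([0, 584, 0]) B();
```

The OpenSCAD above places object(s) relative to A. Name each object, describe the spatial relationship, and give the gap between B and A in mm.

The door frame's nearest face is 130 mm from the open box's +y face.

A is an open box. B is a door frame. The door frame is on the floor beside the open box on its +y side. The gap between the door frame and the open box is 130 mm.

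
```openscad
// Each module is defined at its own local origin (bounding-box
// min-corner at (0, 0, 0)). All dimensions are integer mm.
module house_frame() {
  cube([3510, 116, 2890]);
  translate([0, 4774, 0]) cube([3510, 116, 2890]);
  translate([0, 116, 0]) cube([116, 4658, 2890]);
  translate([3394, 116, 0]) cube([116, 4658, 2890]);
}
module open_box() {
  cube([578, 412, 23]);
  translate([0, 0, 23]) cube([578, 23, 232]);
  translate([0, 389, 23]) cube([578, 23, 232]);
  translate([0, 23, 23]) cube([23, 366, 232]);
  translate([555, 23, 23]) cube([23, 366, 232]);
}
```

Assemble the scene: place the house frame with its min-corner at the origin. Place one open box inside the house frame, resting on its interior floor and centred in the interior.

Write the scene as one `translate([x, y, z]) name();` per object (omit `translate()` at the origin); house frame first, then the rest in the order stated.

house_frame();
translate([1466, 2239, 0]) open_box();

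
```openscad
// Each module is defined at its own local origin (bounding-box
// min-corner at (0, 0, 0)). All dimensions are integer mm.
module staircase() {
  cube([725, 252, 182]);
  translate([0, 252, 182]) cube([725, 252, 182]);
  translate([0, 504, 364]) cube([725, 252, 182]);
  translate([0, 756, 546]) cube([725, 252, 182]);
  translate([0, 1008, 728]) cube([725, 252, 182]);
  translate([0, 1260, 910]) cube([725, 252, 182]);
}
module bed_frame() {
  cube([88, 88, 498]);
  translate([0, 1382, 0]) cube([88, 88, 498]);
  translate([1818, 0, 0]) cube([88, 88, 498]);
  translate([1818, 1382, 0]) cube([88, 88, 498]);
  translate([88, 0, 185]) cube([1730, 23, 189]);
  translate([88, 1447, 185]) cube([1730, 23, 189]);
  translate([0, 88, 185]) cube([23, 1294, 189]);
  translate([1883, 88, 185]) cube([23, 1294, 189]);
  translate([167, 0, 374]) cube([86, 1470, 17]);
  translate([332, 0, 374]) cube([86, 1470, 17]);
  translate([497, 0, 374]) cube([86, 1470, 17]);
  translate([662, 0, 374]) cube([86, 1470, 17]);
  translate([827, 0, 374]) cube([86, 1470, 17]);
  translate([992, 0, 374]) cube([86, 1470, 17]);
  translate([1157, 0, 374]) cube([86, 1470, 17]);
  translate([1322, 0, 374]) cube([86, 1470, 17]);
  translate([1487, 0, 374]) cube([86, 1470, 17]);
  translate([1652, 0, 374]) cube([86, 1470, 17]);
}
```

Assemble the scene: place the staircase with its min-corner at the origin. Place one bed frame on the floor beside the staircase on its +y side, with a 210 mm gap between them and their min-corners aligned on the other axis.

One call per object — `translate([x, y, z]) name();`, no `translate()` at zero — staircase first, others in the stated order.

staircase();
translate([0, 1722, 0]) bed_frame();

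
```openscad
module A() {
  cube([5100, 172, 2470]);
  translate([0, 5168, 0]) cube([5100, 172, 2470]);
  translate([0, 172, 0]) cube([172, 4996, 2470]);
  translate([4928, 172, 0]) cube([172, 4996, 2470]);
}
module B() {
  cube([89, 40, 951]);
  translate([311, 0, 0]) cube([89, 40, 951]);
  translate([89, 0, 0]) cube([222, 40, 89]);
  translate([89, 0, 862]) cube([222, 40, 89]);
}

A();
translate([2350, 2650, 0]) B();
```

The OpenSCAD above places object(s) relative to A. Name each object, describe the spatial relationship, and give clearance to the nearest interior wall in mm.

A is a house frame. B is a picture frame. The picture frame sits inside the house frame, centred. The clearance to the nearest interior wall is 2178 mm.

Clearances: x = 2178, y = 2478; minimum 2178 mm.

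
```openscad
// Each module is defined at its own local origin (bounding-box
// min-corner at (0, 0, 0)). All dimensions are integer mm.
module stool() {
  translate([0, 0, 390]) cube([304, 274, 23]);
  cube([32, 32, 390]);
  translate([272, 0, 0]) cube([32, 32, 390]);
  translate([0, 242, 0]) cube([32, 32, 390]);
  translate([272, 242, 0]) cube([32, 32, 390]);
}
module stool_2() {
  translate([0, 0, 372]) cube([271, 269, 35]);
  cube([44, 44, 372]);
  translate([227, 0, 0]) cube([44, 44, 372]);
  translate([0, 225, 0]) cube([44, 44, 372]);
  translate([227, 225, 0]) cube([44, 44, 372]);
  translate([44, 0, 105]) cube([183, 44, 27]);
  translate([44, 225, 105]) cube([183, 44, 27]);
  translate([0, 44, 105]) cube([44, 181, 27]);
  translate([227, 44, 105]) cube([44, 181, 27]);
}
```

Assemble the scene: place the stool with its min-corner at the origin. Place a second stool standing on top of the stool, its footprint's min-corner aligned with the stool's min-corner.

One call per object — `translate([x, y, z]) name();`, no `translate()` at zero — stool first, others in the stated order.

stool();
translate([0, 0, 413]) stool_2();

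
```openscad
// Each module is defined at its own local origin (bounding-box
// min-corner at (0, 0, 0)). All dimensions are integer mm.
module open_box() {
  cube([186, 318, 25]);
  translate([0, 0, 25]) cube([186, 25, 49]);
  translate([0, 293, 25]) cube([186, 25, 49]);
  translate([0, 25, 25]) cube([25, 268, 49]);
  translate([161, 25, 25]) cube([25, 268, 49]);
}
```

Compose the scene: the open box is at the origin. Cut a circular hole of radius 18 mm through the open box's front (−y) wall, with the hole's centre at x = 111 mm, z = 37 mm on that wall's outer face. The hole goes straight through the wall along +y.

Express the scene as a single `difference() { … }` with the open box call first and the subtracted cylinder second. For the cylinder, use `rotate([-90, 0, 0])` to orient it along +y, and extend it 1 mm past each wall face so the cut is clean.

difference() {
  open_box();
  translate([111, -1, 37]) rotate([-90, 0, 0]) cylinder(h = 27, r = 18);
}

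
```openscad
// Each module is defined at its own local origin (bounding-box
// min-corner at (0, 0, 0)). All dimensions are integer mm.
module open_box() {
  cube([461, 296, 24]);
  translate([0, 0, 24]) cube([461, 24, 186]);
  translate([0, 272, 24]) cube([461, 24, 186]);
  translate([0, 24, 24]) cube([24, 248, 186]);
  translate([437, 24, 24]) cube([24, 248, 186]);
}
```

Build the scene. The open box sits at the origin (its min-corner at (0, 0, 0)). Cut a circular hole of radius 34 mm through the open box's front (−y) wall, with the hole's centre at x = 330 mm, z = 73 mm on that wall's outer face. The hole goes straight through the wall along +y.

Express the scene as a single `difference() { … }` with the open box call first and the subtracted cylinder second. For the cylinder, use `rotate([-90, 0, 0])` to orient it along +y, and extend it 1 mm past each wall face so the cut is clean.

difference() {
  open_box();
  translate([330, -1, 73]) rotate([-90, 0, 0]) cylinder(h = 26, r = 34);
}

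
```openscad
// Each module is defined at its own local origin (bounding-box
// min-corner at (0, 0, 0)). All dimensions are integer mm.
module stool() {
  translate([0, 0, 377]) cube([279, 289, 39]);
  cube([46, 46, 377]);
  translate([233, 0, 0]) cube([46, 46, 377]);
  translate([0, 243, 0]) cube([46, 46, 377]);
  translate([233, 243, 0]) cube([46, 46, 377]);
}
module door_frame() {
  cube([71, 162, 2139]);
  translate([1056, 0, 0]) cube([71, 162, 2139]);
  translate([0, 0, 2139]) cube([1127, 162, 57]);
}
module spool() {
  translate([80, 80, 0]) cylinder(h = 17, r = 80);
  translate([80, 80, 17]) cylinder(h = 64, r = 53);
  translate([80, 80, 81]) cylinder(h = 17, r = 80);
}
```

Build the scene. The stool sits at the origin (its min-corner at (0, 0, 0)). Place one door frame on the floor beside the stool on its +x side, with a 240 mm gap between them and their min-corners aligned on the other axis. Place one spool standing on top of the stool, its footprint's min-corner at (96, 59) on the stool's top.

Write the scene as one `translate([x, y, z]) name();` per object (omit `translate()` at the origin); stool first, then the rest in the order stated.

stool();
translate([519, 0, 0]) door_frame();
translate([96, 59, 416]) spool();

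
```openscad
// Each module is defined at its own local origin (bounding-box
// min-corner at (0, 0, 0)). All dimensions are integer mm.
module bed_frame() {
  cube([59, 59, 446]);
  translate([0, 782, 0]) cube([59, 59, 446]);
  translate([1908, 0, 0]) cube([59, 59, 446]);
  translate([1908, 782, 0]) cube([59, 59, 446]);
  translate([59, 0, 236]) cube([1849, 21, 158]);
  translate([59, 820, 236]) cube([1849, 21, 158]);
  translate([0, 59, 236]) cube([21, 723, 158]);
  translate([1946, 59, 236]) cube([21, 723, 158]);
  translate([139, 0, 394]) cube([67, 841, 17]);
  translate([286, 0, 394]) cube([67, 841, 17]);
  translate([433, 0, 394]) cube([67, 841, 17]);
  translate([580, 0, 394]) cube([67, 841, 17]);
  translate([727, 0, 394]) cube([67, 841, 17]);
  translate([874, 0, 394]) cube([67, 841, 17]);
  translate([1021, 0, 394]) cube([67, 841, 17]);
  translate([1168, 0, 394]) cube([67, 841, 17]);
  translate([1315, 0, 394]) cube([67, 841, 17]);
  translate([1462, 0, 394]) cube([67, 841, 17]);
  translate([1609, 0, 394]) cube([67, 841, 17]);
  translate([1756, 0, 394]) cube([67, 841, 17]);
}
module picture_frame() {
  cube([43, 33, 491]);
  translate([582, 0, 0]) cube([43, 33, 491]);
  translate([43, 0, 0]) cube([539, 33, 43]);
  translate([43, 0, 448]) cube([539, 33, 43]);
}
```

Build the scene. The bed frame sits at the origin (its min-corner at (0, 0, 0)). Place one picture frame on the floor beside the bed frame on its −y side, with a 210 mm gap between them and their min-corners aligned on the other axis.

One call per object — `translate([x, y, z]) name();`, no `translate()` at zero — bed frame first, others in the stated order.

bed_frame();
translate([0, -243, 0]) picture_frame();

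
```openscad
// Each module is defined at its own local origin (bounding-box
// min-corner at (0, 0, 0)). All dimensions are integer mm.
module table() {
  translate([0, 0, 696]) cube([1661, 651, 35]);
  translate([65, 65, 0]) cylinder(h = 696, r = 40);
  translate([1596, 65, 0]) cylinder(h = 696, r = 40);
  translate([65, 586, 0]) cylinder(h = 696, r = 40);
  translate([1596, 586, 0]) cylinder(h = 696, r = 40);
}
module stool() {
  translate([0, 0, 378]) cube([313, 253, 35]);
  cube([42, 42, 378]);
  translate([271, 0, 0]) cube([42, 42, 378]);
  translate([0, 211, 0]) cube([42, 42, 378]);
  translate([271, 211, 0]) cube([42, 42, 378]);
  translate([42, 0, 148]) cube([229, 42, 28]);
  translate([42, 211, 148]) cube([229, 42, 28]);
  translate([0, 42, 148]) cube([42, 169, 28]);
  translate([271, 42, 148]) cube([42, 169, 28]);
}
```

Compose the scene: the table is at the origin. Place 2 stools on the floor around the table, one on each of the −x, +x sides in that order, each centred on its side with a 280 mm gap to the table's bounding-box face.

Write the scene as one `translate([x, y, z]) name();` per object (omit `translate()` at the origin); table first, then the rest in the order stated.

table();
translate([-593, 199, 0]) stool();
translate([1941, 199, 0]) stool();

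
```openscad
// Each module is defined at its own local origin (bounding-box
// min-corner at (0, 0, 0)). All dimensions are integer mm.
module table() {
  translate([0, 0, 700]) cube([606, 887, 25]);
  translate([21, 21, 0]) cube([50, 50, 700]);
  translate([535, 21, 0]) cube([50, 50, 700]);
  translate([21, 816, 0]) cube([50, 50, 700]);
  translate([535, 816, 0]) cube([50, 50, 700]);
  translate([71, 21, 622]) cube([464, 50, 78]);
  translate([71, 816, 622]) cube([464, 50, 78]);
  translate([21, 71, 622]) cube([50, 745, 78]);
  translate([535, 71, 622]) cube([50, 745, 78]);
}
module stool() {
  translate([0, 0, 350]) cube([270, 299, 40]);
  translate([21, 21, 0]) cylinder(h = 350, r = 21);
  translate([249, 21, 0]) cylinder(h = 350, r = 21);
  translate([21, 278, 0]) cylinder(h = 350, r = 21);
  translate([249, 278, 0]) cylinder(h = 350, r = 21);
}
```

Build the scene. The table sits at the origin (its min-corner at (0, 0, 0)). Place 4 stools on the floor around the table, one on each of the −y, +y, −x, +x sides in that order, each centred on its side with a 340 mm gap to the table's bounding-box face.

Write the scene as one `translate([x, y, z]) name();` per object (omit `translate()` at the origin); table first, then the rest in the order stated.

table();
translate([168, -639, 0]) stool();
translate([168, 1227, 0]) stool();
translate([-610, 294, 0]) stool();
translate([946, 294, 0]) stool();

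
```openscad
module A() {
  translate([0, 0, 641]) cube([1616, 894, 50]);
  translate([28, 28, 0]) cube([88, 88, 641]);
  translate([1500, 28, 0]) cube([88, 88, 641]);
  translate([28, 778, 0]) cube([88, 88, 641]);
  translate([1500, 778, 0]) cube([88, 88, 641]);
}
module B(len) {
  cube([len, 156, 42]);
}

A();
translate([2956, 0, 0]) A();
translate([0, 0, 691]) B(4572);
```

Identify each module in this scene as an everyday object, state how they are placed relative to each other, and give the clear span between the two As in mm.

A is a table. B is a beam. A beam spans the tops of two tables. The clear span between the two tables is 1340 mm.

Second table starts at x = 2956; first ends at x = 1616; clear span = 2956 − 1616 = 1340 mm.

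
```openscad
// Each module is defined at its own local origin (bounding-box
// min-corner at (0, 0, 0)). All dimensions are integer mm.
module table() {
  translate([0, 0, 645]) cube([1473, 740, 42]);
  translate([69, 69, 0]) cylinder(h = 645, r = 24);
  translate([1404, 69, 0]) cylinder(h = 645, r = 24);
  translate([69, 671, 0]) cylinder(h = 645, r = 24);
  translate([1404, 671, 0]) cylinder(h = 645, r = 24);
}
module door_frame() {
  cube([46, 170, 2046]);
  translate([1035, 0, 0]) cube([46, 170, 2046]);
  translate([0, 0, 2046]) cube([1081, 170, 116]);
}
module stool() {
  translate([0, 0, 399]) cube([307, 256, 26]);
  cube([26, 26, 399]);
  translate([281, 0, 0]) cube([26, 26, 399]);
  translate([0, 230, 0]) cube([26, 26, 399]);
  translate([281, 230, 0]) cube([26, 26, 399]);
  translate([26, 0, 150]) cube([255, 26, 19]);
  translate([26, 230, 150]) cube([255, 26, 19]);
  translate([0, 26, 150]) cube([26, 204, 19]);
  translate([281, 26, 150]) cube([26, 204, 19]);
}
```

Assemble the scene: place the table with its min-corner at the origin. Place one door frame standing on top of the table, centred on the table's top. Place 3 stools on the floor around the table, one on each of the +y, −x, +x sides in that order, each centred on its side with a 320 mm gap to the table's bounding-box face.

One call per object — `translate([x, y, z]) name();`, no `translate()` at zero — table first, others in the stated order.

table();
translate([196, 285, 687]) door_frame();
translate([583, 1060, 0]) stool();
translate([-627, 242, 0]) stool();
translate([1793, 242, 0]) stool();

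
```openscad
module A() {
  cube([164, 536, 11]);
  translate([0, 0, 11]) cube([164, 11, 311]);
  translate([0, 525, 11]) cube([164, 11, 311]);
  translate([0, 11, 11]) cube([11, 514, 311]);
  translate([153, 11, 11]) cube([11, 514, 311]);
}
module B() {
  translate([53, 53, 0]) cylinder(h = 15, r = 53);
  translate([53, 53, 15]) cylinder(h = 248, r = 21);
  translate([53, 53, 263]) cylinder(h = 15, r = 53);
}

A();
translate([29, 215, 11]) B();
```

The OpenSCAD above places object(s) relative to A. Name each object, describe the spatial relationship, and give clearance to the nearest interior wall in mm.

A is an open box. B is a spool. The spool sits inside the open box, centred. The clearance to the nearest interior wall is 18 mm.

Clearances: x = 18, y = 204; minimum 18 mm.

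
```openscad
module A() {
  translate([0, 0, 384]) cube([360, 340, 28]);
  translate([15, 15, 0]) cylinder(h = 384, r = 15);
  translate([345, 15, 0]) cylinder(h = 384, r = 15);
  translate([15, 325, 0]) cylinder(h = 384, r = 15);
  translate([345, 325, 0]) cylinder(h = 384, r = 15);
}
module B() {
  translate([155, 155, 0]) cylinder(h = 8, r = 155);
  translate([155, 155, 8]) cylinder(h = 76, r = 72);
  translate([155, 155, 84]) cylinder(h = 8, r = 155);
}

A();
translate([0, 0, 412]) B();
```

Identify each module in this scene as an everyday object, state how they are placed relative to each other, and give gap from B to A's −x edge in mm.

The spool's min-x is at 0; the stool's min-x is 0; gap = 0 mm.

A is a stool. B is a spool. The spool is on top of the stool. The gap from the spool to the stool's −x edge is 0 mm.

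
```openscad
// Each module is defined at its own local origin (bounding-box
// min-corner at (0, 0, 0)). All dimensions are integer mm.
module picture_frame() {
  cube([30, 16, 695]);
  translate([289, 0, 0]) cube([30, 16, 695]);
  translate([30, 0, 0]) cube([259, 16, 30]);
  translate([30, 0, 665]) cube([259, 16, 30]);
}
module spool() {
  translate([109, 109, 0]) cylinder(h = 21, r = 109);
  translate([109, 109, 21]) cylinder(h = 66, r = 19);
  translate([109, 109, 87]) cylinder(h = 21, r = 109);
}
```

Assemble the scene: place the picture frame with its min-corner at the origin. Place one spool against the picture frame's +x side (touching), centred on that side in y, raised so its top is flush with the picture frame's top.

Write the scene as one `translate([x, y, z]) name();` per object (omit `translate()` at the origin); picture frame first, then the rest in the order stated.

picture_frame();
translate([319, -101, 587]) spool();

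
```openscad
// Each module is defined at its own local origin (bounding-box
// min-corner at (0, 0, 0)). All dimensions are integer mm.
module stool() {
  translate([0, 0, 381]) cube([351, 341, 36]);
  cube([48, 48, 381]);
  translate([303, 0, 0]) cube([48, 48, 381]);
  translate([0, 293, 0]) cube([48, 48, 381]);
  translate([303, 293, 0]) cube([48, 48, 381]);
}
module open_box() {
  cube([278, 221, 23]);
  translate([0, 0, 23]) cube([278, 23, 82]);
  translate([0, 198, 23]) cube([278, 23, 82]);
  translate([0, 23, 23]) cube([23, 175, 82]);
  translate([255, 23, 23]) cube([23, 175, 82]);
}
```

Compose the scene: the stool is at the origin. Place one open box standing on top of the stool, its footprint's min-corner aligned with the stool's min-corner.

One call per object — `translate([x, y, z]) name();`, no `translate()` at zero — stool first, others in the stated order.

stool();
translate([0, 0, 417]) open_box();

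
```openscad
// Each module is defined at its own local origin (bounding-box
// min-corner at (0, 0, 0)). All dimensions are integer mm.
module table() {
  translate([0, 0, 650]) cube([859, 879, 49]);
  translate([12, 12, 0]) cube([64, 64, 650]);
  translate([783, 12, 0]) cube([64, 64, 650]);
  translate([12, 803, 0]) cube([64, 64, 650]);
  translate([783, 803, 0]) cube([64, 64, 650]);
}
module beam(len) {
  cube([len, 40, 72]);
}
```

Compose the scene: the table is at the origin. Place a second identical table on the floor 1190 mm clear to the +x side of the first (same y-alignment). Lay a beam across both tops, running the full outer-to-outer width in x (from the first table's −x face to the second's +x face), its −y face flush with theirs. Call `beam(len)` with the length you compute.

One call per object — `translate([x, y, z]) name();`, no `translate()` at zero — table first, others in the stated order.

table();
translate([2049, 0, 0]) table();
translate([0, 0, 699]) beam(2908);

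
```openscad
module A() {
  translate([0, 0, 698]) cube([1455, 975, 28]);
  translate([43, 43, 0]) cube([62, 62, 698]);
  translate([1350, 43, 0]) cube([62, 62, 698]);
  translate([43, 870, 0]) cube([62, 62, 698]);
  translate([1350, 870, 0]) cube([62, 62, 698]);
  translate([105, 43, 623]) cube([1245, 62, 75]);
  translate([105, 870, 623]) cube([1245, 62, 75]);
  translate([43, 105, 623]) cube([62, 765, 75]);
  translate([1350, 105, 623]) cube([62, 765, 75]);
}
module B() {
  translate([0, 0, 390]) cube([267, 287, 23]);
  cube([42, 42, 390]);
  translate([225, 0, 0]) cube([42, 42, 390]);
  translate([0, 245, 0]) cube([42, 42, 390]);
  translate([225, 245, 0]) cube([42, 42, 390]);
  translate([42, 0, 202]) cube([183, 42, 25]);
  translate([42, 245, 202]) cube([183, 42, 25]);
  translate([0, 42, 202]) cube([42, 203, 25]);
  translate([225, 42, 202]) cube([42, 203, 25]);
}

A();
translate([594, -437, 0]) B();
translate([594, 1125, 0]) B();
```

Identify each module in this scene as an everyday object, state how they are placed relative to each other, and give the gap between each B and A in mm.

Each stool's nearest face is 150 mm from the table's bounding box.

A is a table. B is a stool. Two stools sit around the table at the −y, +y sides. The gap between each stool and the table is 150 mm.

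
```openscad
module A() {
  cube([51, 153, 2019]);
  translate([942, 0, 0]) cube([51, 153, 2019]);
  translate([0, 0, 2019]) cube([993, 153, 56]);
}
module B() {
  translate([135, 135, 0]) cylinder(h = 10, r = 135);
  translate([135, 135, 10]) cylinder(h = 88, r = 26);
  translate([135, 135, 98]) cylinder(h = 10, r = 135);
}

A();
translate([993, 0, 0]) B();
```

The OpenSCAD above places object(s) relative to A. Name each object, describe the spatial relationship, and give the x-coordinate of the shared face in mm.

The door frame's +x face and the spool's −x face are both at x = 993 mm.

A is a door frame. B is a spool. The spool is against the door frame's +x side, with their −y faces flush. The x-coordinate of the shared face is 993 mm.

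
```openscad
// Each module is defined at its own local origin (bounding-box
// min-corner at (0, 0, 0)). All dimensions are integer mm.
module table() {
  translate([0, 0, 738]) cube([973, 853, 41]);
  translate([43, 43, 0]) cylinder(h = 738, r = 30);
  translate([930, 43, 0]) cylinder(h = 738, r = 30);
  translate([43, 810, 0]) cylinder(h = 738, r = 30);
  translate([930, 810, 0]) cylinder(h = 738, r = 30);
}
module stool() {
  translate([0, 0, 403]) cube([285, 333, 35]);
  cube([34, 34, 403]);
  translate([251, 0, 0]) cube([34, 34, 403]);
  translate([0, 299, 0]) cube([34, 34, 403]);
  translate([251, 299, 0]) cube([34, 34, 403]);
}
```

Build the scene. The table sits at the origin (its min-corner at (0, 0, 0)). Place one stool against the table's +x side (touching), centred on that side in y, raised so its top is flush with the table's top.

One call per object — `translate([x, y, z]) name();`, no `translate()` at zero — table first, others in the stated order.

table();
translate([973, 260, 341]) stool();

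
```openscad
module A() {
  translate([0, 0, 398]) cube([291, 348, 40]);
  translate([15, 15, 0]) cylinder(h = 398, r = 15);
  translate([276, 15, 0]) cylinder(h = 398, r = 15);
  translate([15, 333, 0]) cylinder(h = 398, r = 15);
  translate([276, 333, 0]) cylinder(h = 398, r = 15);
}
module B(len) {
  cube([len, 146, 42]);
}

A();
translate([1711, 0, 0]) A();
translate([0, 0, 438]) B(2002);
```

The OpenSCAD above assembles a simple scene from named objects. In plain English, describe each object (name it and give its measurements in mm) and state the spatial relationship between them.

A is a simple wooden stool: a rectangular seat 291 mm (x) by 348 mm (y), 40 mm thick, top face at z = 438 mm, on four round legs, each 30 mm in diameter. The legs rest on z = 0, each leg's axis is inset half a diameter from the nearest pair of seat edges (so the leg's bounding box is flush with the corner).

B is a rectangular beam 2002 mm long (x), 146 mm deep (y), 42 mm thick (z).

The beam spans the tops of two stools placed 1420 mm apart, resting at z = 438 mm.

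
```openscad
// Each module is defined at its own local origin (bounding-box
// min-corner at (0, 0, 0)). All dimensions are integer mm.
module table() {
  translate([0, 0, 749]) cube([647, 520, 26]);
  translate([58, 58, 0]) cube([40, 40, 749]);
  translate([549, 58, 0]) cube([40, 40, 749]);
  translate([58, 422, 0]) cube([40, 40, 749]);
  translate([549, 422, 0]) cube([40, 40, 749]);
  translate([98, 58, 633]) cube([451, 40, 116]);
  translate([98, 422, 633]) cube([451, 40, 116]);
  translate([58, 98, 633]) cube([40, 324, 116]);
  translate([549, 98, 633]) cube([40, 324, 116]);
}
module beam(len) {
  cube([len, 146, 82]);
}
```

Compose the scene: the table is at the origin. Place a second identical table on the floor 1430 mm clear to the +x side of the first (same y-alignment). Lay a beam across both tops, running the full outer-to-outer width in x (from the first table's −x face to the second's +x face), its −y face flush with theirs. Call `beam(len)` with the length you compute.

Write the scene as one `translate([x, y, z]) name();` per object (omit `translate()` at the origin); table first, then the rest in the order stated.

table();
translate([2077, 0, 0]) table();
translate([0, 0, 775]) beam(2724);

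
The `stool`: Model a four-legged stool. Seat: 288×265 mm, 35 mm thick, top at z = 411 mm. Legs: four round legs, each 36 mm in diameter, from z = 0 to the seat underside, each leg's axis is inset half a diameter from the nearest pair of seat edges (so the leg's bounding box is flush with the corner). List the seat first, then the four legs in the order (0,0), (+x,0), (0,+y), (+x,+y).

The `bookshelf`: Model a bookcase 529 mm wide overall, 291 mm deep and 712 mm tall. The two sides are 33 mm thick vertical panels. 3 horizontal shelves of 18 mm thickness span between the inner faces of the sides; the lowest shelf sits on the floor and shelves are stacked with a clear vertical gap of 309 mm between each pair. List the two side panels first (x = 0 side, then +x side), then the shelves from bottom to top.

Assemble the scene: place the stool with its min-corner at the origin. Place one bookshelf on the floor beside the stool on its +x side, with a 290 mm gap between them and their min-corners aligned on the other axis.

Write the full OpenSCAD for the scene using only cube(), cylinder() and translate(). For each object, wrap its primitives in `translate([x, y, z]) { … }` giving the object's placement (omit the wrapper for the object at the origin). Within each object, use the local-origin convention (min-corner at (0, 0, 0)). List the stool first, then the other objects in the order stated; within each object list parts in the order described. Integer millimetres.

translate([0, 0, 376]) cube([288, 265, 35]);
translate([18, 18, 0]) cylinder(h = 376, r = 18);
translate([270, 18, 0]) cylinder(h = 376, r = 18);
translate([18, 247, 0]) cylinder(h = 376, r = 18);
translate([270, 247, 0]) cylinder(h = 376, r = 18);
translate([578, 0, 0]) {
  cube([33, 291, 712]);
  translate([496, 0, 0]) cube([33, 291, 712]);
  translate([33, 0, 0]) cube([463, 291, 18]);
  translate([33, 0, 327]) cube([463, 291, 18]);
  translate([33, 0, 654]) cube([463, 291, 18]);
}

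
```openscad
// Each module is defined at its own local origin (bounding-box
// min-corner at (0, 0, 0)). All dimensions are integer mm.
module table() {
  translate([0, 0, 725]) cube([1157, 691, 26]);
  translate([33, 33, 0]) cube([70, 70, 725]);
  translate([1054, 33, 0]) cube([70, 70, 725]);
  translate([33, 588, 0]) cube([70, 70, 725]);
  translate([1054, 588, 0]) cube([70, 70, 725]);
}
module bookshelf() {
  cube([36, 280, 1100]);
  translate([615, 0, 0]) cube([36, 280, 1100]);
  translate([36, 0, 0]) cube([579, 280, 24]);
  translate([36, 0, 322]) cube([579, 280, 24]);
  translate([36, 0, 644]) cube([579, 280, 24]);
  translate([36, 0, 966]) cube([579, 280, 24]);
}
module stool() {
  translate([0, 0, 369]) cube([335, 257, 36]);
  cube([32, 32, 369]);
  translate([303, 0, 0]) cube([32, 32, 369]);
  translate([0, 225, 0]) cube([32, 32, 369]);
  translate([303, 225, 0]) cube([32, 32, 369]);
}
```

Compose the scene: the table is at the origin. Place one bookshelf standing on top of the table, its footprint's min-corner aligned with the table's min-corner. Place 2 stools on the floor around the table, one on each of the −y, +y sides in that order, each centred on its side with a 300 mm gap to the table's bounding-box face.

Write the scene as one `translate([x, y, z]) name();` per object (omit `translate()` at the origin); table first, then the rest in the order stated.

table();
translate([0, 0, 751]) bookshelf();
translate([411, -557, 0]) stool();
translate([411, 991, 0]) stool();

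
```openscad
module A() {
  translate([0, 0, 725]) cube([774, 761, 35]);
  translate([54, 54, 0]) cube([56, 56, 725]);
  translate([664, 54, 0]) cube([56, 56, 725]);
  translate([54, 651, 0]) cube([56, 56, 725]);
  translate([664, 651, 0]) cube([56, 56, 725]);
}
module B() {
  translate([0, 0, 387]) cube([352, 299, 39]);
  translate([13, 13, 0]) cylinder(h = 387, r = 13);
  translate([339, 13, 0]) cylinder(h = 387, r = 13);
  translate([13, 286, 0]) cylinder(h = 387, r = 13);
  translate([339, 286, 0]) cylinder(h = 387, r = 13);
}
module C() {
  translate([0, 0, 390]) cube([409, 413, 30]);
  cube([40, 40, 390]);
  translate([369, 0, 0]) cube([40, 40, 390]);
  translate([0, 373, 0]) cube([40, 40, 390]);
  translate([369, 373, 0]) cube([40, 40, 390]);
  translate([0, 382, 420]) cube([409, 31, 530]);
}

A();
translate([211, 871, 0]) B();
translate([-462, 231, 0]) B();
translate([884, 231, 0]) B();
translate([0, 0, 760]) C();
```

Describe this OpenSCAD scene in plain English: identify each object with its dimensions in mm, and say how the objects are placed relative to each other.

A is a table with a 774×761 mm rectangular top, 35 mm thick, top surface at z = 760 mm, supported by four 56×56 mm square legs, each inset 54 mm from the nearest pair of top edges, running from the floor.

B is a simple wooden stool: a rectangular seat 352 mm (x) by 299 mm (y), 39 mm thick, top face at z = 426 mm, on four round legs, each 26 mm in diameter. The legs rest on z = 0, each leg's axis is inset half a diameter from the nearest pair of seat edges (so the leg's bounding box is flush with the corner).

C is a chair: 409×413 mm seat, 30 mm thick, top at z = 420 mm, on four 40 mm square corner legs flush with the seat edges. A 31 mm thick backrest slab spans the full seat width, extending 530 mm above the seat top, its back face flush with the seat's +y edge.

Three stools sit around the table at the +y, −x, +x sides. The chair is on top of the table.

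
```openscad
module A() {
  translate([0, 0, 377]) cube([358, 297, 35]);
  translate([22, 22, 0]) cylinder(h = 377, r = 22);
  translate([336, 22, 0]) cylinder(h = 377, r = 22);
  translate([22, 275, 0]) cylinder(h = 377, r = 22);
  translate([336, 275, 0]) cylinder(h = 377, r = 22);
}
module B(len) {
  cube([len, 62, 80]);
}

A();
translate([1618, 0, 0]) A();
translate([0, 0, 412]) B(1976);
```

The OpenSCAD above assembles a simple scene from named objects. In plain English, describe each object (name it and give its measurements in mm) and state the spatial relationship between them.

A is a four-legged stool. The seat is a 358×297×35 mm slab whose top surface is at z = 412 mm; four round legs, each 44 mm in diameter, run from the floor (z = 0) to the underside of the seat, each leg's axis is inset half a diameter from the nearest pair of seat edges (so the leg's bounding box is flush with the corner).

B is a rectangular beam 1976 mm long (x), 62 mm deep (y), 80 mm thick (z).

The beam spans the tops of two stools placed 1260 mm apart, resting at z = 412 mm.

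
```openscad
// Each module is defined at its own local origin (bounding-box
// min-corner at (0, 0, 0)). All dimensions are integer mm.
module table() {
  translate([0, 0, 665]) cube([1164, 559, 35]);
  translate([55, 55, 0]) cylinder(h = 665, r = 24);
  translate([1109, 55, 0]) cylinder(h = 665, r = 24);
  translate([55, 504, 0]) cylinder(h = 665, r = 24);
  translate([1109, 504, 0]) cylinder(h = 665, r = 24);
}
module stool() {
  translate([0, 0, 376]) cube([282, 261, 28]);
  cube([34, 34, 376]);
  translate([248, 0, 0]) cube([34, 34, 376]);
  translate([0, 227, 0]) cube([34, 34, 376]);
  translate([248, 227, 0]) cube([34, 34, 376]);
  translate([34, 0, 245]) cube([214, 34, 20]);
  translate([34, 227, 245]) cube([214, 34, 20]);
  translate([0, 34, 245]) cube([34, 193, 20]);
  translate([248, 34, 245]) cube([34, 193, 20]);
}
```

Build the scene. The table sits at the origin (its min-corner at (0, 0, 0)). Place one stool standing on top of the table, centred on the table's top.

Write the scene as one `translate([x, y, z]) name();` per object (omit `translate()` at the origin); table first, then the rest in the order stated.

table();
translate([441, 149, 700]) stool();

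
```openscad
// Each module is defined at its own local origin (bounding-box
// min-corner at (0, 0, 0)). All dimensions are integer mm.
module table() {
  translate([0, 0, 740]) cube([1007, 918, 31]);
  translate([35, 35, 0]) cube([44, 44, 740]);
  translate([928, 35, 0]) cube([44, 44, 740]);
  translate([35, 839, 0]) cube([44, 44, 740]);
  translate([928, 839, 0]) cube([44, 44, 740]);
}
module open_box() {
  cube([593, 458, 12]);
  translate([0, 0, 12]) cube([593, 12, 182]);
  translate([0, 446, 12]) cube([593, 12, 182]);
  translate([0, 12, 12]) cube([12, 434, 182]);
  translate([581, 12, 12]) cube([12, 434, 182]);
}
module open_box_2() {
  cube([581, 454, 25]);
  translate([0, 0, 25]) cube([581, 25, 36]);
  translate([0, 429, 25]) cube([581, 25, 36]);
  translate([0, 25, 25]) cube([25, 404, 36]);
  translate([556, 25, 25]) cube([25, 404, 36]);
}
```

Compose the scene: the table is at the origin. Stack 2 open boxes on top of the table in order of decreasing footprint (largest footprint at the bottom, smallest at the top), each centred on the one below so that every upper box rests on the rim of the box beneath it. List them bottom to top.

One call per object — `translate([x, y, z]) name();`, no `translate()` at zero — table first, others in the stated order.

table();
translate([207, 230, 771]) open_box();
translate([213, 232, 965]) open_box_2();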